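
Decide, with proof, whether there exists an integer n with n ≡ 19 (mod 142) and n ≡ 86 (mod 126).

Reduce both congruences modulo 2, which divides 142 and 126: they say n ≡ 19 (mod 2) and n ≡ 86 (mod 2).
But 19 mod 2 = 1 while 86 mod 2 = 0, a contradiction.
Hence the system has no solution.

There is no such integer.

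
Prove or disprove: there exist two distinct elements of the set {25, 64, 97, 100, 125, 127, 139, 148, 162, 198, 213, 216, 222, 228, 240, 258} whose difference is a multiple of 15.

25 and 100 are such a pair.

Both 25 and 100 leave remainder 10 on division by 15; their difference 75 = 5·15 is a multiple of 15.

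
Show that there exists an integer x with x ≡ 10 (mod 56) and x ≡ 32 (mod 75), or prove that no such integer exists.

Since 56 and 75 share no common factor, CRT says the pair of congruences has a solution (unique mod 4200).
Any solution of the first congruence is x = 10 + 56t; substituting into the second, 56t ≡ 32 − 10 ≡ 22 (mod 75).
Invert 56 mod 75 by the Euclidean algorithm: 75 = 1·56 + 19, 56 = 2·19 + 18, 19 = 1·18 + 1, 18 = 18·1 + 0; back-substituting, 1 = 19 − 1·18 = 19 − (56 − 2·19) = −56 + 3·19 = −56 + 3·(75 − 1·56) = 3·75 − 4·56. Hence 56·(-4) ≡ 1, so 56⁻¹ ≡ -4 ≡ 71 (mod 75).
Therefore t ≡ 71·22 = 1562 ≡ 62 (mod 75).
With t = 62: x = 10 + 56·62 = 3482.
Check: 3482 mod 56 = 10, 3482 mod 75 = 32. ✓

x = 3482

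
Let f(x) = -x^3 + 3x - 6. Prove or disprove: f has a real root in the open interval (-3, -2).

f(-3) = 12 and f(-2) = -4, which have opposite signs.
Since f is a polynomial it is continuous on [-3, -2].
By the Intermediate Value Theorem, f takes the value 0 somewhere in the open interval.

Such a root exists.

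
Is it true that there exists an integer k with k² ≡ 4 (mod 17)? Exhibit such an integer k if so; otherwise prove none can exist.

k = 2

Take k = 2. Then 2² = 4, and since 0 ≤ 4 < 17 this is already reduced: 2² ≡ 4 (mod 17).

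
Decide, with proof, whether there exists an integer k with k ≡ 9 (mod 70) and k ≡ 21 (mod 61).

k = 2949

The moduli 70 and 61 are coprime, so by the Chinese Remainder Theorem a unique solution modulo 4270 exists.
Any solution of the first congruence is k = 9 + 70t; substituting into the second, 70t ≡ 21 − 9 ≡ 12 (mod 61).
70 ≡ 9 (mod 61), so this reads 9t ≡ 12 (mod 61). To invert 9 modulo 61: 61 = 6·9 + 7, 9 = 1·7 + 2, 7 = 3·2 + 1, 2 = 2·1 + 0, and unwinding, 1 = 7 − 3·2 = 7 − 3·(9 − 1·7) = −3·9 + 4·7 = −3·9 + 4·(61 − 6·9) = 4·61 − 27·9. Thus 9⁻¹ ≡ -27 ≡ 34 (mod 61).
Therefore t ≡ 34·12 = 408 ≡ 42 (mod 61).
With t = 42: k = 9 + 70·42 = 2949.
Check: 2949 mod 70 = 9, 2949 mod 61 = 21. ✓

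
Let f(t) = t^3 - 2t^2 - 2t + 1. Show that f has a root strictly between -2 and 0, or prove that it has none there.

Such a root exists.

f(-2) = -11 and f(0) = 1, which have opposite signs.
As a polynomial, f is continuous on every closed interval.
By the Intermediate Value Theorem, f takes the value 0 somewhere in the open interval.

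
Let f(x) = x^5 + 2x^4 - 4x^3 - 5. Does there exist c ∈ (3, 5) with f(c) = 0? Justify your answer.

No such root exists.

f(3) = 292 and f(5) = 3870, both positive, so a sign-change argument is unavailable; we show f keeps this sign on the whole interval.
Substitute x = 3 + u, where 0 < u < 2 on the interval. Expanding, f(3 + u) = u^5 + 17u^4 + 110u^3 + 342u^2 + 513u + 292.
The nonzero coefficients here are all positive, so for u > 0 every term is positive (or zero), and the constant term 292 is strictly positive.
Therefore f(x) > 0 throughout (3, 5), and f has no zero there.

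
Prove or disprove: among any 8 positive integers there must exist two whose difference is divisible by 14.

No, the set {54, 55, 56, 57, 58, 59, 60, 61} is a counterexample.

Try 8 consecutive integers, 54, 55, …, 61. Their remainders mod 14 are 12, 13, 0, 1, 2, 3, 4, 5 — pairwise different, as any 8 ≤ 14 consecutive integers have distinct residues.
The differences between them range over 1, …, 7, none of which is divisible by 14.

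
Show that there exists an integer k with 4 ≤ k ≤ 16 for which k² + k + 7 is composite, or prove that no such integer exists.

At k = 6: 6² + 6 + 7 = 49 = 7·7, which is composite.

k = 6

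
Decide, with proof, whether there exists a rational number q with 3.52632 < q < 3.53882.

q = 46/13

Look for a denominator N such that an integer falls strictly between N·3.52632 and N·3.53882. N = 13 works: 13·3.52632 = 45.84216 < 46 < 46.00466 = 13·3.53882.
Hence 46/13 is a rational number with 3.52632 < 46/13 < 3.53882.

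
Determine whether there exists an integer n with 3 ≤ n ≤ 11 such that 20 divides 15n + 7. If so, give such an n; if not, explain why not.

For n = 3, 4, …, 11 the values of 15n + 7 modulo 20 are 12, 7, 2, 17, 12, 7, 2, 17, 12 respectively.
None is 0, so 20 never divides 15n + 7 on this range.

There is no such integer n in that range.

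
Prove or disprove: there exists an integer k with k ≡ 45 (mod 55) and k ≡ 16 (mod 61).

k = 870

gcd(55, 61) = 1, so the Chinese Remainder Theorem guarantees exactly one residue class mod 3355 satisfying both.
Any solution of the first congruence is k = 45 + 55t; substituting into the second, 55t ≡ 16 − 45 ≡ 32 (mod 61).
To invert 55 modulo 61: 61 = 1·55 + 6, 55 = 9·6 + 1, 6 = 6·1 + 0, and unwinding, 1 = 55 − 9·6 = 55 − 9·(61 − 1·55) = −9·61 + 10·55. Thus 55⁻¹ ≡ 10 (mod 61).
Multiplying by 10: t ≡ 10·32 = 320 ≡ 15 (mod 61).
Taking t = 15 gives k = 45 + 55·15 = 870.
Check: 870 mod 55 = 45, 870 mod 61 = 16. ✓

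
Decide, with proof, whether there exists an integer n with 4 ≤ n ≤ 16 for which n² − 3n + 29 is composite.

At n = 15: 15² − 3·15 + 29 = 209 = 11·19, which is composite.

n = 15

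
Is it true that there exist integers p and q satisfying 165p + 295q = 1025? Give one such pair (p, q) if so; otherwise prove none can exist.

p = 8, q = -1

Every value of 165p + 295q is a multiple of gcd(165, 295) = 5; since 5 ∣ 1025, solutions exist.
Dividing through by 5 reduces the equation to 33p + 59q = 205.
Run the Euclidean algorithm on 59 and 33: 59 = 1·33 + 26, 33 = 1·26 + 7, 26 = 3·7 + 5, 7 = 1·5 + 2, 5 = 2·2 + 1, 2 = 2·1 + 0.
Unwinding: 1 = 5 − 2·2 = 5 − 2·(7 − 1·5) = −2·7 + 3·5 = −2·7 + 3·(26 − 3·7) = 3·26 − 11·7 = 3·26 − 11·(33 − 1·26) = −11·33 + 14·26 = −11·33 + 14·(59 − 1·33) = 14·59 − 25·33, i.e. 33·(-25) + 59·14 = 1.
Multiplying through by 205: p = (-25)·205 = -5125, q = 14·205 = 2870 is a solution.
Adding 87·59 to p and subtracting 87·33 from q gives the tidier solution (8, -1).
Check: 165·8 + 295·(-1) = 1320 − 295 = 1025. ✓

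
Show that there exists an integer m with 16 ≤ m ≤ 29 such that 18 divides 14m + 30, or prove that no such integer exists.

m = 21 works, since 14·21 + 30 = 324 = 18·18.

m = 21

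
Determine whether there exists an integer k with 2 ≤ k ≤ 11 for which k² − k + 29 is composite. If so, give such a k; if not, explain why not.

At k = 8: 8² − 8 + 29 = 85 = 5·17, which is composite.

k = 8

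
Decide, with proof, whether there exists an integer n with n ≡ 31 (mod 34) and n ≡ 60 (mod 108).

No, no such integer exists.

Reduce both congruences modulo 2, which divides 34 and 108: they say n ≡ 31 (mod 2) and n ≡ 60 (mod 2).
But 31 mod 2 = 1 while 60 mod 2 = 0, a contradiction.
Hence the system has no solution.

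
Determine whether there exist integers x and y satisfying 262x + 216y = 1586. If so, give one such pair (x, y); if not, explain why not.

x = 11, y = -6

Since gcd(262, 216) = 2 and 1586 = 2·793, Bézout's identity guarantees a solution.
Dividing through by 2 reduces the equation to 131x + 108y = 793.
Dividing repeatedly: 131 = 1·108 + 23, 108 = 4·23 + 16, 23 = 1·16 + 7, 16 = 2·7 + 2, 7 = 3·2 + 1, 2 = 2·1 + 0.
Back-substituting, 1 = 7 − 3·2 = 7 − 3·(16 − 2·7) = −3·16 + 7·7 = −3·16 + 7·(23 − 1·16) = 7·23 − 10·16 = 7·23 − 10·(108 − 4·23) = −10·108 + 47·23 = −10·108 + 47·(131 − 1·108) = 47·131 − 57·108; that is, 131·47 + 108·(-57) = 1.
Times 793: 131·37271 + 108·(-45201) = 793, so (37271, -45201) solves it.
Shifting by a multiple of (108, −131) keeps it a solution: x = 37271 − 345·108 = 11, y = -45201 + 345·131 = -6.
Indeed 262·11 + 216·(-6) = 2882 − 1296 = 1586.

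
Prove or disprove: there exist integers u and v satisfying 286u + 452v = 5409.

Any value of 286u + 452v is a multiple of gcd(286, 452) = 2.
But 5409 is not a multiple of 2 (it leaves remainder 1).
Therefore 286u + 452v = 5409 has no solution in integers.

No such integers exist.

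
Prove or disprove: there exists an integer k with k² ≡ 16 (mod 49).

Take k = 45. Then 45² = 2025 = 41·49 + 16, so 45² ≡ 16 (mod 49).

k = 45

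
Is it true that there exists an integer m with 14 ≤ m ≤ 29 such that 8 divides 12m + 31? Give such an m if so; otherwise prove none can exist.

At m = 14, 12·14 + 31 = 199 ≡ 7 (mod 8), and each step in m adds 12 ≡ 4 (mod 8), giving residues 7, 3, 7, 3, 7, 3, 7, 3, 7, 3, 7, 3, 7, 3, 7, 3 for m = 14, 15, …, 29.
None is 0, so 8 never divides 12m + 31 on this range.

There is no such integer m in that range.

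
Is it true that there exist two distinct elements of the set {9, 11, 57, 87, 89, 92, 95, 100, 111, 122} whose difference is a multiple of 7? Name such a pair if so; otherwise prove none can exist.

Both 9 and 100 leave remainder 2 on division by 7; their difference 91 = 13·7 is a multiple of 7.

The pair (9, 100) works.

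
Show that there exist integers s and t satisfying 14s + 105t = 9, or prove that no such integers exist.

gcd(14, 105) = 7, so every integer of the form 14s + 105t is a multiple of 7.
But 9 = 7·1 + 2, so 7 ∤ 9.
Hence no integers s, t satisfy the equation.

No such integers exist.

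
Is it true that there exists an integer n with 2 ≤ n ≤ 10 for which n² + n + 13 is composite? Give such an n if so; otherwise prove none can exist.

n = 3

At n = 3: 3² + 3 + 13 = 25 = 5·5, which is composite.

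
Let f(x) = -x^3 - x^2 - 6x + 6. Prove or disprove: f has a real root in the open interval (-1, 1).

f(-1) = 12 and f(1) = -2, which have opposite signs.
f is continuous everywhere (it is a polynomial), in particular on [-1, 1].
By the Intermediate Value Theorem, f takes the value 0 somewhere in the open interval.

Yes, f has a root in the interval.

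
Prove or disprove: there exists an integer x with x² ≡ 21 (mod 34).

x = 19

x = 19 works: 19² = 361, and 361 − 21 = 340 = 10·34.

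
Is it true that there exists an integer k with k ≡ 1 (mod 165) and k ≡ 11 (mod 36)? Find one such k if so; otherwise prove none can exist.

There is no such integer.

Reduce both congruences modulo 3, which divides 165 and 36: they say k ≡ 1 (mod 3) and k ≡ 11 (mod 3).
But 1 mod 3 = 1 while 11 mod 3 = 2, a contradiction.
Therefore no such k exists.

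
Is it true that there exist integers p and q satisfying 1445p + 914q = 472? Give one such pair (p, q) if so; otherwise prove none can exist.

Since gcd(1445, 914) = 1, every integer is an integer combination of 1445 and 914.
Run the Euclidean algorithm on 1445 and 914: 1445 = 1·914 + 531, 914 = 1·531 + 383, 531 = 1·383 + 148, 383 = 2·148 + 87, 148 = 1·87 + 61, 87 = 1·61 + 26, 61 = 2·26 + 9, 26 = 2·9 + 8, 9 = 1·8 + 1, 8 = 8·1 + 0.
Working back up the chain: 1 = 9 − 1·8 = 9 − (26 − 2·9) = −26 + 3·9 = −26 + 3·(61 − 2·26) = 3·61 − 7·26 = 3·61 − 7·(87 − 1·61) = −7·87 + 10·61 = −7·87 + 10·(148 − 1·87) = 10·148 − 17·87 = 10·148 − 17·(383 − 2·148) = −17·383 + 44·148 = −17·383 + 44·(531 − 1·383) = 44·531 − 61·383 = 44·531 − 61·(914 − 1·531) = −61·914 + 105·531 = −61·914 + 105·(1445 − 1·914) = 105·1445 − 166·914. So 1445·105 + 914·(-166) = 1.
Times 472: 1445·49560 + 914·(-78352) = 472, so (49560, -78352) solves it.
Subtracting 54·914 from p and adding 54·1445 to q gives the tidier solution (204, -322).
Check: 1445·204 + 914·(-322) = 294780 − 294308 = 472. ✓

p = 204, q = -322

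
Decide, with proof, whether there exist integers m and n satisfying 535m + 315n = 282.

Any value of 535m + 315n is a multiple of gcd(535, 315) = 5.
But 282 = 5·56 + 2, so 5 ∤ 282.
So the equation is unsolvable over ℤ.

There are no such integers.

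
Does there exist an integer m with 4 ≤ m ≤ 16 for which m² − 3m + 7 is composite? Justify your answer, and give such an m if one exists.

m = 7

At m = 7: 7² − 3·7 + 7 = 35 = 5·7, which is composite.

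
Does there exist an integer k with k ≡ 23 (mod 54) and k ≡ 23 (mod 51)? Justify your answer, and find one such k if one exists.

Here gcd(54, 51) = 3, and both 23 and 23 leave remainder 2 mod 3, so the system is consistent.
The smallest candidate k = 23 works directly: 23 ≡ 23 (mod 51).
Indeed 23 ≡ 23 (mod 54) and 23 ≡ 23 (mod 51).

k = 23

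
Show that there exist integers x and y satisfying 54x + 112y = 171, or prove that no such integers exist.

No, no such integers exist.

Any value of 54x + 112y is a multiple of gcd(54, 112) = 2.
However 171 leaves remainder 1 on division by 2.
So the equation is unsolvable over ℤ.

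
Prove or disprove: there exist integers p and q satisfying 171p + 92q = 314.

p = 82, q = -149

171 and 92 are coprime, so 171p + 92q ranges over all of ℤ.
Run the Euclidean algorithm on 171 and 92: 171 = 1·92 + 79, 92 = 1·79 + 13, 79 = 6·13 + 1, 13 = 13·1 + 0.
Working back up the chain: 1 = 79 − 6·13 = 79 − 6·(92 − 1·79) = −6·92 + 7·79 = −6·92 + 7·(171 − 1·92) = 7·171 − 13·92. So 171·7 + 92·(-13) = 1.
Multiplying through by 314: p = 7·314 = 2198, q = (-13)·314 = -4082 is a solution.
Shifting by a multiple of (92, −171) keeps it a solution: p = 2198 − 23·92 = 82, q = -4082 + 23·171 = -149.
Indeed 171·82 + 92·(-149) = 14022 − 13708 = 314.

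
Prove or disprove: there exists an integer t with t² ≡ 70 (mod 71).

There is no such integer.

71 is prime, so by Euler's criterion 70 is a square mod 71 iff 70^((71−1)/2) = 70^35 ≡ 1 (mod 71).
Repeated squaring mod 71: 70^2 = 4900 ≡ 1; 70^4 ≡ 1² = 1 ≡ 1; 70^8 ≡ 1² = 1 ≡ 1; 70^16 ≡ 1² = 1 ≡ 1; 70^32 ≡ 1² = 1 ≡ 1.
Since 35 = 32 + 2 + 1, 70^35 ≡ 1 · 1 · 70; multiplying out mod 71: 1·1 = 1 ≡ 1, then 1·70 = 70 ≡ 70. Thus 70^35 ≡ 70 ≡ −1 (mod 71).
By Euler's criterion 70 is a quadratic non-residue mod 71: no t satisfies t² ≡ 70 (mod 71).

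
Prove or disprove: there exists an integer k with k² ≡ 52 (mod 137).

137 is prime, so by Euler's criterion 52 is a square mod 137 iff 52^((137−1)/2) = 52^68 ≡ 1 (mod 137).
Squaring successively (mod 137): 52^2 = 2704 ≡ 101; 52^4 ≡ 101² = 10201 ≡ 63; 52^8 ≡ 63² = 3969 ≡ 133; 52^16 ≡ 133² = 17689 ≡ 16; 52^32 ≡ 16² = 256 ≡ 119; 52^64 ≡ 119² = 14161 ≡ 50.
Since 68 = 64 + 4, 52^68 ≡ 50 · 63; multiplying out mod 137: 50·63 = 3150 ≡ 136. Thus 52^68 ≡ 136 ≡ −1 (mod 137).
By Euler's criterion 52 is a quadratic non-residue mod 137: no k satisfies k² ≡ 52 (mod 137).

No, no such integer exists.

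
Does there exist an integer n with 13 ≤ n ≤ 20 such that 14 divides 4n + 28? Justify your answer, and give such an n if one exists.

n = 14

n = 14 works, since 4·14 + 28 = 84 = 6·14.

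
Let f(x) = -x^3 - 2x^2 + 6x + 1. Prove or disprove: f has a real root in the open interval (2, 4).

f(2) = -3 and f(4) = -71, both negative, so a sign-change argument is unavailable; we show f keeps this sign on the whole interval.
Substitute x = 2 + u, where 0 < u < 2 on the interval. Expanding, f(2 + u) = -u^3 - 8u^2 - 14u - 3.
The nonzero coefficients here are all negative, so for u > 0 every term is negative (or zero), and the constant term -3 is strictly negative.
So f is strictly negative on (2, 4); no root exists in the interval.

No such root exists.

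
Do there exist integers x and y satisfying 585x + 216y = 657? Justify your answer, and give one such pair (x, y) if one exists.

Since gcd(585, 216) = 9 and 657 = 9·73, Bézout's identity guarantees a solution.
Dividing through by 9 reduces the equation to 65x + 24y = 73.
Dividing repeatedly: 65 = 2·24 + 17, 24 = 1·17 + 7, 17 = 2·7 + 3, 7 = 2·3 + 1, 3 = 3·1 + 0.
Unwinding: 1 = 7 − 2·3 = 7 − 2·(17 − 2·7) = −2·17 + 5·7 = −2·17 + 5·(24 − 1·17) = 5·24 − 7·17 = 5·24 − 7·(65 − 2·24) = −7·65 + 19·24, i.e. 65·(-7) + 24·19 = 1.
Times 73: 65·(-511) + 24·1387 = 73, so (-511, 1387) solves it.
Adding 22·24 to x and subtracting 22·65 from y gives the tidier solution (17, -43).
Indeed 585·17 + 216·(-43) = 9945 − 9288 = 657.

x = 17, y = -43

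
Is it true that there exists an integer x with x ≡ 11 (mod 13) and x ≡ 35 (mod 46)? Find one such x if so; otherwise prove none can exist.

x = 219

The moduli 13 and 46 are coprime, so by the Chinese Remainder Theorem a unique solution modulo 598 exists.
Write x = 11 + 13t and require 11 + 13t ≡ 35 (mod 46), i.e. 13t ≡ 24 (mod 46).
Invert 13 mod 46 by the Euclidean algorithm: 46 = 3·13 + 7, 13 = 1·7 + 6, 7 = 1·6 + 1, 6 = 6·1 + 0; back-substituting, 1 = 7 − 1·6 = 7 − (13 − 1·7) = −13 + 2·7 = −13 + 2·(46 − 3·13) = 2·46 − 7·13. Hence 13·(-7) ≡ 1, so 13⁻¹ ≡ -7 ≡ 39 (mod 46).
Multiplying by 39: t ≡ 39·24 = 936 ≡ 16 (mod 46).
Taking t = 16 gives x = 11 + 13·16 = 219.
Indeed 219 ≡ 11 (mod 13) and 219 ≡ 35 (mod 46).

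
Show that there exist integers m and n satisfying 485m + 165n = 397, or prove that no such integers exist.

There are no such integers.

Both 485 and 165 are divisible by gcd(485, 165) = 5, hence so is any combination 485m + 165n.
However 397 leaves remainder 2 on division by 5.
So the equation is unsolvable over ℤ.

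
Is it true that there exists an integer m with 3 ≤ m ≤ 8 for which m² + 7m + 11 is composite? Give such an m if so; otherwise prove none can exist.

At m = 4: 4² + 7·4 + 11 = 55 = 5·11, which is composite.

m = 4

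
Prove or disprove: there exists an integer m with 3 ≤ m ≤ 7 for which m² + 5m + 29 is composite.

At m = 6: 6² + 5·6 + 29 = 95 = 5·19, which is composite.

m = 6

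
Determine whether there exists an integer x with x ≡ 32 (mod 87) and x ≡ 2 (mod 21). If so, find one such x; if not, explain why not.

x = 380

Here gcd(87, 21) = 3, and both 32 and 2 leave remainder 2 mod 3, so the system is consistent.
The integers ≡ 32 (mod 87) are 32, 119, 206, 293, 380, …; their remainders mod 21 are 11, 14, 17, 20, 2, so x = 380 is the first that is ≡ 2 (mod 21).
Verify: 380 = 4·87 + 32 and 380 = 18·21 + 2. ✓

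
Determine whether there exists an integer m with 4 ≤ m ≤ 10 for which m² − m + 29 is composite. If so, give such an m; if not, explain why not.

At m = 8: 8² − 8 + 29 = 85 = 5·17, which is composite.

m = 8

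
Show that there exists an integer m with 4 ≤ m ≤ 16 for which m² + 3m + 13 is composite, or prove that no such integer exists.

m = 10

At m = 10: 10² + 3·10 + 13 = 143 = 11·13, which is composite.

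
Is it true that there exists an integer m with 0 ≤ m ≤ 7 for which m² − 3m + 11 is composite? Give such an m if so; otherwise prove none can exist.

At m = 2: 2² − 3·2 + 11 = 9 = 3·3, which is composite.

m = 2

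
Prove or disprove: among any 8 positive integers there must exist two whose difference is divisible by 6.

Partition the integers by their residue mod 6; there are 6 classes.
With 8 integers and only 6 classes, the pigeonhole principle forces two of them, say a and b, into the same class.
Then a ≡ b (mod 6), i.e. 6 ∣ (a − b).

Yes.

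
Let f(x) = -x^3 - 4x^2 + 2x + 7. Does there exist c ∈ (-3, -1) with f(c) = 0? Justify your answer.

f(-3) = -8 and f(-1) = 2, which have opposite signs.
f is continuous everywhere (it is a polynomial), in particular on [-3, -1].
By the Intermediate Value Theorem, f takes the value 0 somewhere in the open interval.

Yes, such a c exists.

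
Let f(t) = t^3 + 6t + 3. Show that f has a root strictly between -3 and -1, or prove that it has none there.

f(-3) = -42 and f(-1) = -4, both negative.
The derivative f'(t) = 3t^2 + 6 is a quadratic with discriminant 0² − 4·3·6 = -72 < 0; it never vanishes, so it is always positive (sign of the leading coefficient).
Hence f is strictly increasing on ℝ, and in particular on [-3, -1]. A strictly monotone function with same-sign endpoint values stays negative on the whole interval, so f has no zero in (-3, -1).

No.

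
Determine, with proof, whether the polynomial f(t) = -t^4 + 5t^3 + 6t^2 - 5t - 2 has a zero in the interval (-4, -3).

The endpoint values f(-4) = -462 and f(-3) = -149 are both negative. Claim: f(t) < 0 for every t in (-4, -3).
Shift to the endpoint -3: with t = -3 − u (0 < u < 1), one computes f(-3 − u) = -u^4 - 17u^3 - 93u^2 - 202u - 149.
All 5 nonzero coefficients of this polynomial in u are negative; hence for u > 0 the value is a sum of negative terms (the constant -149 among them).
So f is strictly negative on (-4, -3); no root exists in the interval.

f has no root in that interval.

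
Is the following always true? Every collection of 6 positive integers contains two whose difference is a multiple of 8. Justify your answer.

No, the set {6, 7, 8, 9, 10, 11} is a counterexample.

Consider the 6 integers 6, 7, …, 11. They lie in distinct residue classes modulo 8, since 6 ≤ 8.
Any two of them differ by at most 5 < 8 and by at least 1, so no difference is a multiple of 8.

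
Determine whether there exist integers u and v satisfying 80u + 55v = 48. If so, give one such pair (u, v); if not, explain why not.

Both 80 and 55 are divisible by gcd(80, 55) = 5, hence so is any combination 80u + 55v.
But 48 = 5·9 + 3, so 5 ∤ 48.
So the equation is unsolvable over ℤ.

There are no such integers.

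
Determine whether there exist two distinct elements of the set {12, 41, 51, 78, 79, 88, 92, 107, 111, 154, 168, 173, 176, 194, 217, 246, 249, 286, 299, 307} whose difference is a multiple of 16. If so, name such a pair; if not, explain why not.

Reduce each element mod 16: 12↦12, 41↦9, 51↦3, 78↦14, 79↦15, 88↦8, 92↦12, 107↦11, 111↦15, 154↦10, 168↦8, 173↦13, 176↦0, 194↦2, 217↦9, 246↦6, 249↦9, 286↦14, 299↦11, 307↦3. The residue 12 repeats (at 12 and 92), and 92 − 12 = 80 = 5·16.

12 and 92 are such a pair.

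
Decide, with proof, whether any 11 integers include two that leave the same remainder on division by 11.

No, the set {49, 50, 51, 52, 53, 54, 55, 56, 57, 58, 59} is a counterexample.

Take the 11 consecutive integers 49, 50, …, 59: their residues mod 11 are all distinct because 11 ≤ 11.
So no two of them leave the same remainder on division by 11; the claim fails for this set.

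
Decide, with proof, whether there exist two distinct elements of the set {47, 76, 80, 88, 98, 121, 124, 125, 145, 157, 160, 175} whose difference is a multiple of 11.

47 mod 11 = 3 and 80 mod 11 = 3, so 80 − 47 = 33 = 3·11.

47 and 80 are such a pair.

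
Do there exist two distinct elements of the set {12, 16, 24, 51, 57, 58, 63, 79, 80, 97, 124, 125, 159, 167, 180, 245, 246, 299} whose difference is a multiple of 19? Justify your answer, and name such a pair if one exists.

Residues mod 19: 12↦12, 16↦16, 24↦5, 51↦13, 57↦0, 58↦1, 63↦6, 79↦3, 80↦4, 97↦2, 124↦10, 125↦11, 159↦7, 167↦15, 180↦9, 245↦17, 246↦18, 299↦14.
These 18 residues are pairwise different, hence no difference of two elements is divisible by 19.

No, no such pair exists.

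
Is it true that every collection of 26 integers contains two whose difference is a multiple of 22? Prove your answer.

Each integer lies in one of the 22 residue classes modulo 22.
With 26 integers and only 22 classes, the pigeonhole principle forces two of them, say a and b, into the same class.
Then a ≡ b (mod 22), i.e. 22 ∣ (a − b).

Yes.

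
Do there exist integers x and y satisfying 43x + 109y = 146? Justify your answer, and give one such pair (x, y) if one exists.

43 and 109 are coprime, so 43x + 109y ranges over all of ℤ.
Euclidean algorithm: 109 = 2·43 + 23, 43 = 1·23 + 20, 23 = 1·20 + 3, 20 = 6·3 + 2, 3 = 1·2 + 1, 2 = 2·1 + 0.
Unwinding: 1 = 3 − 1·2 = 3 − (20 − 6·3) = −20 + 7·3 = −20 + 7·(23 − 1·20) = 7·23 − 8·20 = 7·23 − 8·(43 − 1·23) = −8·43 + 15·23 = −8·43 + 15·(109 − 2·43) = 15·109 − 38·43, i.e. 43·(-38) + 109·15 = 1.
Multiplying through by 146: x = (-38)·146 = -5548, y = 15·146 = 2190 is a solution.
Shifting by a multiple of (109, −43) keeps it a solution: x = -5548 + 51·109 = 11, y = 2190 − 51·43 = -3.
Check: 43·11 + 109·(-3) = 473 − 327 = 146. ✓

x = 11, y = -3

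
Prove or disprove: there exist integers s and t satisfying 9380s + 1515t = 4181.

No such integers exist.

gcd(9380, 1515) = 5, so every integer of the form 9380s + 1515t is a multiple of 5.
But 4181 = 5·836 + 1, so 5 ∤ 4181.
Therefore 9380s + 1515t = 4181 has no solution in integers.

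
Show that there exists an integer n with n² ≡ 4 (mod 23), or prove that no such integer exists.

n = 21 works: 21² = 441, and 441 − 4 = 437 = 19·23.

n = 21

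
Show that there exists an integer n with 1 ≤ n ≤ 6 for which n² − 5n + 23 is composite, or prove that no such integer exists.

The values for n = 1, 2, …, 6 are 19, 17, 17, 19, 23, 29, and each of these is prime.
So no value in the range makes the expression composite.

There is no such integer n in that range.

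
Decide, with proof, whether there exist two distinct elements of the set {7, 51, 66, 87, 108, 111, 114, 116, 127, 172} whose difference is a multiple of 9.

51 mod 9 = 6 and 87 mod 9 = 6, so 87 − 51 = 36 = 4·9.

Yes: 51 and 87.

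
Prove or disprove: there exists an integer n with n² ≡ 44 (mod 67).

Apply Euler's criterion with the prime 67: 44 is a quadratic residue iff 44^33 ≡ 1 (mod 67), and a non-residue iff it is ≡ −1.
Repeated squaring mod 67: 44^2 = 1936 ≡ 60; 44^4 ≡ 60² = 3600 ≡ 49; 44^8 ≡ 49² = 2401 ≡ 56; 44^16 ≡ 56² = 3136 ≡ 54; 44^32 ≡ 54² = 2916 ≡ 35.
Since 33 = 32 + 1, 44^33 ≡ 35 · 44; multiplying out mod 67: 35·44 = 1540 ≡ 66. Thus 44^33 ≡ 66 ≡ −1 (mod 67).
By Euler's criterion 44 is a quadratic non-residue mod 67: no n satisfies n² ≡ 44 (mod 67).

No, no such integer exists.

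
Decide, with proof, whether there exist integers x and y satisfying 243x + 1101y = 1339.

gcd(243, 1101) = 3, so every integer of the form 243x + 1101y is a multiple of 3.
But 1339 = 3·446 + 1, so 3 ∤ 1339.
So the equation is unsolvable over ℤ.

No such integers exist.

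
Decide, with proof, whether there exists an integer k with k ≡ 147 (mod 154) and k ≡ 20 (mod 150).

No such integer exists.

Reduce both congruences modulo 2, which divides 154 and 150: they say k ≡ 147 (mod 2) and k ≡ 20 (mod 2).
But 147 mod 2 = 1 while 20 mod 2 = 0, a contradiction.
Hence the system has no solution.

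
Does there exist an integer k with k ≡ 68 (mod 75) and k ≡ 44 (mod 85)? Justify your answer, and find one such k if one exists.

There is no such integer.

Both moduli are multiples of 5 = gcd(75, 85), so any solution would satisfy k ≡ 68 and k ≡ 44 modulo 5 simultaneously.
These are incompatible: 68 − 44 = 24 is not divisible by 5.
Therefore no such k exists.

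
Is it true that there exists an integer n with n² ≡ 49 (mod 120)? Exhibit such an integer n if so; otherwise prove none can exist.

n = 67

n = 67 works: 67² = 4489, and 4489 − 49 = 4440 = 37·120.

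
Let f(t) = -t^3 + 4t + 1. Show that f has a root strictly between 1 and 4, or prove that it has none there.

Such a root exists.

f(1) = 4 and f(4) = -47, which have opposite signs.
As a polynomial, f is continuous on every closed interval.
By the Intermediate Value Theorem f must vanish at some point of (1, 4).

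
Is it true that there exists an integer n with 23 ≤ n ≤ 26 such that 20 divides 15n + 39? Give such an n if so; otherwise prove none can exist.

At n = 23, 15·23 + 39 = 384 ≡ 4 (mod 20), and each step in n adds 15, giving residues 4, 19, 14, 9 for n = 23, 24, 25, 26.
None is 0, so 20 never divides 15n + 39 on this range.

No such integer n in that range exists.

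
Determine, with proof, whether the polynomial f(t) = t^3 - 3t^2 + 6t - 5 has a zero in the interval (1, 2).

f(1) = -1 and f(2) = 3, which have opposite signs.
Since f is a polynomial it is continuous on [1, 2].
By the Intermediate Value Theorem f must vanish at some point of (1, 2).

Such a root exists.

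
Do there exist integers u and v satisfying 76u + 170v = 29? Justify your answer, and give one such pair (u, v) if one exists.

Both 76 and 170 are divisible by gcd(76, 170) = 2, hence so is any combination 76u + 170v.
But 29 is not a multiple of 2 (it leaves remainder 1).
Hence no integers u, v satisfy the equation.

No, no such integers exist.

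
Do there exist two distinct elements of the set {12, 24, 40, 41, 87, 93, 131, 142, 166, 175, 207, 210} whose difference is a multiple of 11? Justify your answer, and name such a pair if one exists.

12 and 166 are such a pair.

12 mod 11 = 1 and 166 mod 11 = 1, so 166 − 12 = 154 = 14·11.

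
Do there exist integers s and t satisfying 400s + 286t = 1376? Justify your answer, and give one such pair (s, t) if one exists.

Every value of 400s + 286t is a multiple of gcd(400, 286) = 2; since 2 ∣ 1376, solutions exist.
Dividing through by 2 reduces the equation to 200s + 143t = 688.
Run the Euclidean algorithm on 200 and 143: 200 = 1·143 + 57, 143 = 2·57 + 29, 57 = 1·29 + 28, 29 = 1·28 + 1, 28 = 28·1 + 0.
Back-substituting, 1 = 29 − 1·28 = 29 − (57 − 1·29) = −57 + 2·29 = −57 + 2·(143 − 2·57) = 2·143 − 5·57 = 2·143 − 5·(200 − 1·143) = −5·200 + 7·143; that is, 200·(-5) + 143·7 = 1.
Scaling by 688 gives the particular solution (s, t) = (-3440, 4816).
Shifting by a multiple of (143, −200) keeps it a solution: s = -3440 + 25·143 = 135, t = 4816 − 25·200 = -184.
Check: 400·135 + 286·(-184) = 54000 − 52624 = 1376. ✓

s = 135, t = -184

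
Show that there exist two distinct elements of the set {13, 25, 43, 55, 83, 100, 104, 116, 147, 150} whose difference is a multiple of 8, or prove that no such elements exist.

Both 43 and 83 leave remainder 3 on division by 8; their difference 40 = 5·8 is a multiple of 8.

Yes: 43 and 83.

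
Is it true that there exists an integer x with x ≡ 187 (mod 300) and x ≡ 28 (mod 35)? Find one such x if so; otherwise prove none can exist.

Both moduli are multiples of 5 = gcd(300, 35), so any solution would satisfy x ≡ 187 and x ≡ 28 modulo 5 simultaneously.
These are incompatible: 187 − 28 = 159 is not divisible by 5.
Hence the system has no solution.

There is no such integer.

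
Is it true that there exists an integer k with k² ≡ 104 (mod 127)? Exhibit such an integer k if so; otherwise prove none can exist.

k = 72 works: 72² = 5184, and 5184 − 104 = 5080 = 40·127.

k = 72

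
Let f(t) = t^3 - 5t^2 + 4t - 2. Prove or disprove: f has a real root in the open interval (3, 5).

Yes, f has a root in the interval.

f(3) = -8 and f(5) = 18, which have opposite signs.
Since f is a polynomial it is continuous on [3, 5].
By the Intermediate Value Theorem, f takes the value 0 somewhere in the open interval.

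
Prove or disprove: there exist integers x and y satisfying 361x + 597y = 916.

361 and 597 are coprime, so 361x + 597y ranges over all of ℤ.
Dividing repeatedly: 597 = 1·361 + 236, 361 = 1·236 + 125, 236 = 1·125 + 111, 125 = 1·111 + 14, 111 = 7·14 + 13, 14 = 1·13 + 1, 13 = 13·1 + 0.
Back-substituting, 1 = 14 − 1·13 = 14 − (111 − 7·14) = −111 + 8·14 = −111 + 8·(125 − 1·111) = 8·125 − 9·111 = 8·125 − 9·(236 − 1·125) = −9·236 + 17·125 = −9·236 + 17·(361 − 1·236) = 17·361 − 26·236 = 17·361 − 26·(597 − 1·361) = −26·597 + 43·361; that is, 361·43 + 597·(-26) = 1.
Times 916: 361·39388 + 597·(-23816) = 916, so (39388, -23816) solves it.
Shifting by a multiple of (597, −361) keeps it a solution: x = 39388 − 65·597 = 583, y = -23816 + 65·361 = -351.
Check: 361·583 + 597·(-351) = 210463 − 209547 = 916. ✓

x = 583, y = -351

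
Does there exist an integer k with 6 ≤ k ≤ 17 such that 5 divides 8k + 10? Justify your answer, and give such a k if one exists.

Try k = 10: 8·10 + 10 = 90 = 18·5, which is divisible by 5.

k = 10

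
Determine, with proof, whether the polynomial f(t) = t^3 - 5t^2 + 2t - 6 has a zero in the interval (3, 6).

f(3) = -18 and f(6) = 42, which have opposite signs.
Since f is a polynomial it is continuous on [3, 6].
By the Intermediate Value Theorem f must vanish at some point of (3, 6).

Yes, f has a root in the interval.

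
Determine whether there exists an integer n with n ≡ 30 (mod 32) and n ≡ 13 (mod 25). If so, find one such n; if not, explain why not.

gcd(32, 25) = 1, so the Chinese Remainder Theorem guarantees exactly one residue class mod 800 satisfying both.
Any solution of the first congruence is n = 30 + 32t; substituting into the second, 32t ≡ 13 − 30 ≡ 8 (mod 25).
32 ≡ 7 (mod 25), so this reads 7t ≡ 8 (mod 25). To invert 7 modulo 25: 25 = 3·7 + 4, 7 = 1·4 + 3, 4 = 1·3 + 1, 3 = 3·1 + 0, and unwinding, 1 = 4 − 1·3 = 4 − (7 − 1·4) = −7 + 2·4 = −7 + 2·(25 − 3·7) = 2·25 − 7·7. Thus 7⁻¹ ≡ -7 ≡ 18 (mod 25).
Multiplying by 18: t ≡ 18·8 = 144 ≡ 19 (mod 25).
Taking t = 19 gives n = 30 + 32·19 = 638.
Check: 638 mod 32 = 30, 638 mod 25 = 13. ✓

n = 638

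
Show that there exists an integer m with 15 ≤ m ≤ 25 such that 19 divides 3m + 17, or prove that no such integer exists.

There is no such integer m in that range.

For m = 15, 16, …, 25 the values of 3m + 17 modulo 19 are 5, 8, 11, 14, 17, 1, 4, 7, 10, 13, 16 respectively.
None is 0, so 19 never divides 3m + 17 on this range.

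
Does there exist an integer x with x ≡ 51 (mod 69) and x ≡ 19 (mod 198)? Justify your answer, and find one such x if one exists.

Both moduli are multiples of 3 = gcd(69, 198), so any solution would satisfy x ≡ 51 and x ≡ 19 modulo 3 simultaneously.
However 51 ≡ 0 and 19 ≡ 1 (mod 3), and 0 ≠ 1.
So no integer satisfies both congruences.

There is no such integer.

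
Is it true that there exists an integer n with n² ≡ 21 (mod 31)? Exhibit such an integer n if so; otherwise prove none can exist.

No, no such integer exists.

Apply Euler's criterion with the prime 31: 21 is a quadratic residue iff 21^15 ≡ 1 (mod 31), and a non-residue iff it is ≡ −1.
Repeated squaring mod 31: 21^2 = 441 ≡ 7; 21^4 ≡ 7² = 49 ≡ 18; 21^8 ≡ 18² = 324 ≡ 14.
Since 15 = 8 + 4 + 2 + 1, 21^15 ≡ 14 · 18 · 7 · 21; multiplying out mod 31: 14·18 = 252 ≡ 4, then 4·7 = 28 ≡ 28, then 28·21 = 588 ≡ 30. Thus 21^15 ≡ 30 ≡ −1 (mod 31).
The value −1 means 21 is a non-residue modulo 31, so n² ≡ 21 (mod 31) is impossible.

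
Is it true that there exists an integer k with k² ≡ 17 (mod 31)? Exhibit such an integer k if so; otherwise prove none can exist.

31 is prime, so by Euler's criterion 17 is a square mod 31 iff 17^((31−1)/2) = 17^15 ≡ 1 (mod 31).
Squaring successively (mod 31): 17^2 = 289 ≡ 10; 17^4 ≡ 10² = 100 ≡ 7; 17^8 ≡ 7² = 49 ≡ 18.
Since 15 = 8 + 4 + 2 + 1, 17^15 ≡ 18 · 7 · 10 · 17; multiplying out mod 31: 18·7 = 126 ≡ 2, then 2·10 = 20 ≡ 20, then 20·17 = 340 ≡ 30. Thus 17^15 ≡ 30 ≡ −1 (mod 31).
The value −1 means 17 is a non-residue modulo 31, so k² ≡ 17 (mod 31) is impossible.

No, no such integer exists.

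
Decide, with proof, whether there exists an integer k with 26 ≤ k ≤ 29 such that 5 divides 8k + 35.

The values of 8k + 35 for k = 26, 27, 28, 29 are 243, 251, 259, 267; reduced mod 5 these are 3, 1, 4, 2.
None is 0, so 5 never divides 8k + 35 on this range.

No such integer k in that range exists.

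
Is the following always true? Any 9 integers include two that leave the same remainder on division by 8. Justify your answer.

Yes, this is always true.

There are exactly 8 possible remainders on division by 8.
Placing 9 integers into 8 classes, some class receives at least two — say a and b.
So a and b have equal remainders mod 8, which is exactly what was to be shown.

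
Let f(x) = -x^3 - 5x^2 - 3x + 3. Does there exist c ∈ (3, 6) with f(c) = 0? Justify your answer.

No.

f(3) = -78 and f(6) = -411, both negative, so a sign-change argument is unavailable; we show f keeps this sign on the whole interval.
Shift to the endpoint 3: with x = 3 + u (0 < u < 3), one computes f(3 + u) = -u^3 - 14u^2 - 60u - 78.
All 4 nonzero coefficients of this polynomial in u are negative; hence for u > 0 the value is a sum of negative terms (the constant -78 among them).
Therefore f(x) < 0 throughout (3, 6), and f has no zero there.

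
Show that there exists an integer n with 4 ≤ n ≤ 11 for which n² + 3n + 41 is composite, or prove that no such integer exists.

At n = 4: 4² + 3·4 + 41 = 69 = 3·23, which is composite.

n = 4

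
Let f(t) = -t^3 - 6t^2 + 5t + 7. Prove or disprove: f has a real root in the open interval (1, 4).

Such a root exists.

f(1) = 5 and f(4) = -133, which have opposite signs.
f is continuous everywhere (it is a polynomial), in particular on [1, 4].
By the Intermediate Value Theorem, f takes the value 0 somewhere in the open interval.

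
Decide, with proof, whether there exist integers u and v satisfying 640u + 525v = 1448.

There are no such integers.

Both 640 and 525 are divisible by gcd(640, 525) = 5, hence so is any combination 640u + 525v.
But 1448 is not a multiple of 5 (it leaves remainder 3).
Therefore 640u + 525v = 1448 has no solution in integers.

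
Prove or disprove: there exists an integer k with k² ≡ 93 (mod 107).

No, no such integer exists.

107 is prime, so by Euler's criterion 93 is a square mod 107 iff 93^((107−1)/2) = 93^53 ≡ 1 (mod 107).
Squaring successively (mod 107): 93^2 = 8649 ≡ 89; 93^4 ≡ 89² = 7921 ≡ 3; 93^8 ≡ 3² = 9 ≡ 9; 93^16 ≡ 9² = 81 ≡ 81; 93^32 ≡ 81² = 6561 ≡ 34.
Since 53 = 32 + 16 + 4 + 1, 93^53 ≡ 34 · 81 · 3 · 93; multiplying out mod 107: 34·81 = 2754 ≡ 79, then 79·3 = 237 ≡ 23, then 23·93 = 2139 ≡ 106. Thus 93^53 ≡ 106 ≡ −1 (mod 107).
By Euler's criterion 93 is a quadratic non-residue mod 107: no k satisfies k² ≡ 93 (mod 107).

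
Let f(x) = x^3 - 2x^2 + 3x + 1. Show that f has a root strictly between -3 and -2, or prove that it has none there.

f has no root in that interval.

f(-3) = -53 and f(-2) = -21, both negative.
The derivative f'(x) = 3x^2 - 4x + 3 is a quadratic with discriminant (-4)² − 4·3·3 = -20 < 0; it never vanishes, so it is always positive (sign of the leading coefficient).
Hence f is strictly increasing on ℝ, and in particular on [-3, -2]. A strictly monotone function with same-sign endpoint values stays negative on the whole interval, so f has no zero in (-3, -2).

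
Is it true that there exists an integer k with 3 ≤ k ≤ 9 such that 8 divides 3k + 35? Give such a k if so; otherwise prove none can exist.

Scanning upward from k = 3 gives 44, 47, 50, 53, none divisible by 8. k = 7 works, since 3·7 + 35 = 56 = 7·8.

k = 7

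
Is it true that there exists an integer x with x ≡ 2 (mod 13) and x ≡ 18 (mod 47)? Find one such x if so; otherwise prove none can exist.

x = 535

Since 13 and 47 share no common factor, CRT says the pair of congruences has a solution (unique mod 611).
Write x = 2 + 13t and require 2 + 13t ≡ 18 (mod 47), i.e. 13t ≡ 16 (mod 47).
Since 13·29 = 377 = 8·47 + 1, the inverse of 13 mod 47 is 29.
Therefore t ≡ 29·16 = 464 ≡ 41 (mod 47).
With t = 41: x = 2 + 13·41 = 535.
Check: 535 mod 13 = 2, 535 mod 47 = 18. ✓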